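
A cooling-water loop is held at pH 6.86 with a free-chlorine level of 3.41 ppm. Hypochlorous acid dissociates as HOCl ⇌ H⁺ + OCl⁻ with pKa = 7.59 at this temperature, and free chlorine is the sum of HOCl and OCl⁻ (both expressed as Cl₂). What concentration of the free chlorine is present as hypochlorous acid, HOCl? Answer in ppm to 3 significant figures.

[OCl⁻]/[HOCl] = 10^(pH − pKa) = 10^(6.86 − 7.59) = 10^-0.73 = 0.1862.
Fraction as HOCl = 1 / (1 + 0.1862) = 0.843.
HOCl = 0.843 × 3.41 ppm = 2.875 ppm.

2.87 ppm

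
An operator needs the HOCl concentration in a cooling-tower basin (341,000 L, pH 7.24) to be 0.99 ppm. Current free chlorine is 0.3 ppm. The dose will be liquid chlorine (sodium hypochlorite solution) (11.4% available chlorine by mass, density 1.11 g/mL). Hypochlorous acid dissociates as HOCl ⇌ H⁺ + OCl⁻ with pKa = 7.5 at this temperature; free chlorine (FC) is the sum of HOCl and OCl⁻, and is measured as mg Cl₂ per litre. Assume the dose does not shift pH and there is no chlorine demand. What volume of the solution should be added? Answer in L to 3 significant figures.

3.33 L

[OCl⁻]/[HOCl] = 10^(pH − pKa) = 10^(7.24 − 7.5) = 0.5495; fraction as HOCl = 1/(1 + 0.5495) = 0.6454.
Free chlorine required for 0.99 ppm HOCl: 0.99 / 0.6454 = 1.534 ppm.
FC to add: 1.534 − 0.3 = 1.234 mg/L as Cl₂.
Cl₂ equivalent: 1.234 mg/L × 341,000 L = 420.8 g.
Product at 11.4% available Cl: 420.8 / 0.114 = 3691 g.
Volume: 3691 g ÷ 1.11 g/mL = 3326 mL.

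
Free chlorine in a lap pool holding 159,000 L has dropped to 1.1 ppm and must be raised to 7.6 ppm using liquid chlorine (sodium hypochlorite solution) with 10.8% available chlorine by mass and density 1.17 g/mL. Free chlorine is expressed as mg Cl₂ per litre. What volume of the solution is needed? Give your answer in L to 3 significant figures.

8.18 L

Chlorine deficit: 7.6 − 1.1 = 6.5 ppm = 6.5 mg/L as Cl₂.
Cl₂ equivalent needed: 6.5 mg/L × 159,000 L = 1,034,000 mg = 1034 g.
Product at 10.8% available chlorine: 1034 / 0.108 = 9569 g.
Volume at density 1.17 g/mL: 9569 g ÷ 1.17 g/mL = 8179 mL.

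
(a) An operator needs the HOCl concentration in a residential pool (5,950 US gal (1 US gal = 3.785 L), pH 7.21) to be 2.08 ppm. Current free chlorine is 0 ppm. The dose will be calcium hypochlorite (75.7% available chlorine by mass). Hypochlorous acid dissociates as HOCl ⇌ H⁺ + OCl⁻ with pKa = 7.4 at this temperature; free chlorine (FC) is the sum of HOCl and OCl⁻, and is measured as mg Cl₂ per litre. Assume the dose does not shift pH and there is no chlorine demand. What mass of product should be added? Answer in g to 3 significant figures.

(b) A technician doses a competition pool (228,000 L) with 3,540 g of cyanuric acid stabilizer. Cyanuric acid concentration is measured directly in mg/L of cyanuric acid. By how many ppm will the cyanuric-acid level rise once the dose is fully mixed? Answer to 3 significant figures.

(a) 102 g; (b) 15.5 ppm

(a) Volume: 5,950 US gal × 3.785 L/gal = 22,521 L.
(a) [OCl⁻]/[HOCl] = 10^(pH − pKa) = 10^(7.21 − 7.4) = 0.6457; fraction as HOCl = 1/(1 + 0.6457) = 0.6077.
(a) Free chlorine required for 2.08 ppm HOCl: 2.08 / 0.6077 = 3.423 ppm.
(a) FC to add: 3.423 − 0 = 3.423 mg/L as Cl₂.
(a) Cl₂ equivalent: 3.423 mg/L × 22,521 L = 77.09 g.
(a) Product at 75.7% available Cl: 77.09 / 0.757 = 101.8 g.

(b) Rise: 3,540 g / 228,000 L × 1000 = 15.53 mg/L.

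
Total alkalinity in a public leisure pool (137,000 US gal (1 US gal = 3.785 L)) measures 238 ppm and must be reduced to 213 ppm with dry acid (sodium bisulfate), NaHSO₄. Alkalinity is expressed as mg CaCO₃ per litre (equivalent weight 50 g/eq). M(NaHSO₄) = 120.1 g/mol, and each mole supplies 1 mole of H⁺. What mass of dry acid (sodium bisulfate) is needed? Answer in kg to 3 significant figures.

31.1 kg

Volume: 137,000 US gal × 3.785 L/gal = 518,545 L.
Alkalinity to neutralize: (238 − 213) = 25 mg/L as CaCO₃ × 518,545 L = 12,960 g as CaCO₃.
Equivalents of H⁺ required: 12,960 ÷ 50 g/eq = 259.3 eq = 259.3 mol NaHSO₄.
Mass of NaHSO₄: 259.3 × 120.1 = 31,140 g.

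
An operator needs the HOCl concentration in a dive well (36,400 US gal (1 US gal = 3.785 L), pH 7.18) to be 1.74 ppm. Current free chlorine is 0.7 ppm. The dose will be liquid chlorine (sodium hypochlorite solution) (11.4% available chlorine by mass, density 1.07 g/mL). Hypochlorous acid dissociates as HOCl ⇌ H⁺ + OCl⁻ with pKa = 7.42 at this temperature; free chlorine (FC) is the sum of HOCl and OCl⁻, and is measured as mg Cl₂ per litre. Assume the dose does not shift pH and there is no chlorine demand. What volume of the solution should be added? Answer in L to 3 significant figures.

Volume: 36,400 US gal × 3.785 L/gal = 137,774 L.
[OCl⁻]/[HOCl] = 10^(pH − pKa) = 10^(7.18 − 7.42) = 0.5754; fraction as HOCl = 1/(1 + 0.5754) = 0.6347.
Free chlorine required for 1.74 ppm HOCl: 1.74 / 0.6347 = 2.741 ppm.
FC to add: 2.741 − 0.7 = 2.041 mg/L as Cl₂.
Cl₂ equivalent: 2.041 mg/L × 137,774 L = 281.2 g.
Product at 11.4% available Cl: 281.2 / 0.114 = 2467 g.
Volume: 2467 g ÷ 1.07 g/mL = 2306 mL.

2.31 L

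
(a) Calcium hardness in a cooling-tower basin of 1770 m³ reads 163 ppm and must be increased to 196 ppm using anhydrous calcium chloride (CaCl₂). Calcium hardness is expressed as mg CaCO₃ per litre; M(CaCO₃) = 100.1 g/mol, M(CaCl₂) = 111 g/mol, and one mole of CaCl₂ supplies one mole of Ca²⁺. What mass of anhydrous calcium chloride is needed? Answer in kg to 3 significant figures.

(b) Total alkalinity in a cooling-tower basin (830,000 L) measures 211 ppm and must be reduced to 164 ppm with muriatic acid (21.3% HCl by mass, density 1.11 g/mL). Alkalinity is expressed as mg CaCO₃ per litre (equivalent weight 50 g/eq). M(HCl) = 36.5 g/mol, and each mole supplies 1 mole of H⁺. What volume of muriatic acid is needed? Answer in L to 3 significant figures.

(a) Volume: 1770 m³ = 1,770,000 L.
(a) Hardness to add: (196 − 163) = 33 mg/L as CaCO₃ × 1,770,000 L = 58,410 g as CaCO₃.
(a) Moles of Ca²⁺ (1 mol Ca²⁺ ≡ 1 mol CaCO₃): 58,410 / 100.1 g/mol = 583.5 mol.
(a) Mass of CaCl₂: 583.5 × 111 = 64,770 g.

(b) Alkalinity to neutralize: (211 − 164) = 47 mg/L as CaCO₃ × 830,000 L = 39,010 g as CaCO₃.
(b) Equivalents of H⁺ required: 39,010 ÷ 50 g/eq = 780.2 eq = 780.2 mol HCl.
(b) Mass of HCl: 780.2 × 36.5 = 28,480 g.
(b) Mass of 21.3% solution: 28,480 / 0.213 = 133,700 g.
(b) Volume: 133,700 g ÷ 1.11 g/mL = 120,400 mL.

(a) 64.8 kg; (b) 120 L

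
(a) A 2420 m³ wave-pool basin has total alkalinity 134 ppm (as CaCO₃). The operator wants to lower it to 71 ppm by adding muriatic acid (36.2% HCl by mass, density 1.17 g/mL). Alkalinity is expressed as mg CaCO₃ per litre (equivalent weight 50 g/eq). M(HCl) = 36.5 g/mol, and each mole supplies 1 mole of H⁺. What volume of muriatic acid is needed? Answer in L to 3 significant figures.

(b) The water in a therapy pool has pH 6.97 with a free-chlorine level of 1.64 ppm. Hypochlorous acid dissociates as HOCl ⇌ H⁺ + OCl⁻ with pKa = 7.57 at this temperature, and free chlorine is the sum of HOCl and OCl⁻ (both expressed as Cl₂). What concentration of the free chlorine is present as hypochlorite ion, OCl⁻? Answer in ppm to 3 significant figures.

(a) 263 L; (b) 0.329 ppm

(a) Volume: 2420 m³ = 2,420,000 L.
(a) Alkalinity to neutralize: (134 − 71) = 63 mg/L as CaCO₃ × 2,420,000 L = 152,500 g as CaCO₃.
(a) Equivalents of H⁺ required: 152,500 ÷ 50 g/eq = 3049 eq = 3049 mol HCl.
(a) Mass of HCl: 3049 × 36.5 = 111,300 g.
(a) Mass of 36.2% solution: 111,300 / 0.362 = 307,400 g.
(a) Volume: 307,400 g ÷ 1.17 g/mL = 262,800 mL.

(b) [OCl⁻]/[HOCl] = 10^(pH − pKa) = 10^(6.97 − 7.57) = 10^-0.60 = 0.2512.
(b) Fraction as HOCl = 1 / (1 + 0.2512) = 0.7992.
(b) OCl⁻ = (1 − 0.7992) × 1.64 ppm = 0.3292 ppm.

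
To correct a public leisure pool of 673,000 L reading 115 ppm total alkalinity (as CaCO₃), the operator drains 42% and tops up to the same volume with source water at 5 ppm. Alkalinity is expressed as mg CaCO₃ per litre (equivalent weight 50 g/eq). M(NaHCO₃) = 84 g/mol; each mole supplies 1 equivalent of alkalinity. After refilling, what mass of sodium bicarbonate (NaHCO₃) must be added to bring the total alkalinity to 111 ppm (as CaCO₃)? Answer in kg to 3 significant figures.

47.7 kg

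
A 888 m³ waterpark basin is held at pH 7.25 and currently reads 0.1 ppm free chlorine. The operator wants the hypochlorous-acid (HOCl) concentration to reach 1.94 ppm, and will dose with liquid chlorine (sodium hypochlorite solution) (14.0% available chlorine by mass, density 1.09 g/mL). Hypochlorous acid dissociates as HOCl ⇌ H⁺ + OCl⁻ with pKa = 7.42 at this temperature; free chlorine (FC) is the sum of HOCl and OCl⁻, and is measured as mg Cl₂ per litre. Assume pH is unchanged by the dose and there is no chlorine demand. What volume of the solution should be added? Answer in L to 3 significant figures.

Volume: 888 m³ = 888,000 L.
[OCl⁻]/[HOCl] = 10^(pH − pKa) = 10^(7.25 − 7.42) = 0.6761; fraction as HOCl = 1/(1 + 0.6761) = 0.5966.
Free chlorine required for 1.94 ppm HOCl: 1.94 / 0.5966 = 3.252 ppm.
FC to add: 3.252 − 0.1 = 3.152 mg/L as Cl₂.
Cl₂ equivalent: 3.152 mg/L × 888,000 L = 2799 g.
Product at 14.0% available Cl: 2799 / 0.14 = 19,990 g.
Volume: 19,990 g ÷ 1.09 g/mL = 18,340 mL.

18.3 L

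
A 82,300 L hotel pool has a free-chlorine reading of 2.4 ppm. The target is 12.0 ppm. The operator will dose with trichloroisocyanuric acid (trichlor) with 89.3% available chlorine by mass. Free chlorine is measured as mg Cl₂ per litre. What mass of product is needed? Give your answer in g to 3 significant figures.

885 g

Chlorine deficit: 12.0 − 2.4 = 9.6 ppm = 9.6 mg/L as Cl₂.
Cl₂ equivalent needed: 9.6 mg/L × 82,300 L = 790,100 mg = 790.1 g.
Product at 89.3% available chlorine: 790.1 / 0.893 = 884.7 g.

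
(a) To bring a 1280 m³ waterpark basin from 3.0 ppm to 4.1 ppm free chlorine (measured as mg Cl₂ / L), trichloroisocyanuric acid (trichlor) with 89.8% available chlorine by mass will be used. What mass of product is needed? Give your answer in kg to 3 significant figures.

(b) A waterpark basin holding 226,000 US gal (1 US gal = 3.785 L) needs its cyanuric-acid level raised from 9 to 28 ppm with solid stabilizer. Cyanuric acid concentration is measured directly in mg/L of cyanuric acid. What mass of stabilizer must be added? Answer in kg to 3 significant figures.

(a) Volume: 1280 m³ = 1,280,000 L.
(a) Chlorine deficit: 4.1 − 3.0 = 1.1 ppm = 1.1 mg/L as Cl₂.
(a) Cl₂ equivalent needed: 1.1 mg/L × 1,280,000 L = 1,408,000 mg = 1408 g.
(a) Product at 89.8% available chlorine: 1408 / 0.898 = 1568 g.

(b) Volume: 226,000 US gal × 3.785 L/gal = 855,410 L.
(b) CYA to add: (28 − 9) = 19 mg/L × 855,410 L = 16,250 g cyanuric acid.

(a) 1.57 kg; (b) 16.3 kg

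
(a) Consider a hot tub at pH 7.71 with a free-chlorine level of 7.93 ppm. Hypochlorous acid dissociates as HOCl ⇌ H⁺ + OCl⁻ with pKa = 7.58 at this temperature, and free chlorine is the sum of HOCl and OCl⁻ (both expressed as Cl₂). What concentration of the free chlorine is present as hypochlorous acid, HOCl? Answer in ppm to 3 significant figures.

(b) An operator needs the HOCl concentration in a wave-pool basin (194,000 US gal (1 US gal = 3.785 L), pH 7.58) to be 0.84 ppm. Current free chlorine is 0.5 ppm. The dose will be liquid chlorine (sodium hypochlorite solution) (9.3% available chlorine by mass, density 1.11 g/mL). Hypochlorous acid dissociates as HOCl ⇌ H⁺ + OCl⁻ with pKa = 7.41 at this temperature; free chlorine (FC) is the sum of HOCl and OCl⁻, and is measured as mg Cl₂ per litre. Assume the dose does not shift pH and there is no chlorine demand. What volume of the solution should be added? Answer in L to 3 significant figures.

(a) 3.38 ppm; (b) 11.3 L

(a) [OCl⁻]/[HOCl] = 10^(pH − pKa) = 10^(7.71 − 7.58) = 10^0.13 = 1.349.
(a) Fraction as HOCl = 1 / (1 + 1.349) = 0.4257.
(a) HOCl = 0.4257 × 7.93 ppm = 3.376 ppm.

(b) Volume: 194,000 US gal × 3.785 L/gal = 734,290 L.
(b) [OCl⁻]/[HOCl] = 10^(pH − pKa) = 10^(7.58 − 7.41) = 1.479; fraction as HOCl = 1/(1 + 1.479) = 0.4034.
(b) Free chlorine required for 0.84 ppm HOCl: 0.84 / 0.4034 = 2.082 ppm.
(b) FC to add: 2.082 − 0.5 = 1.582 mg/L as Cl₂.
(b) Cl₂ equivalent: 1.582 mg/L × 734,290 L = 1162 g.
(b) Product at 9.3% available Cl: 1162 / 0.093 = 12,490 g.
(b) Volume: 12,490 g ÷ 1.11 g/mL = 11,260 mL.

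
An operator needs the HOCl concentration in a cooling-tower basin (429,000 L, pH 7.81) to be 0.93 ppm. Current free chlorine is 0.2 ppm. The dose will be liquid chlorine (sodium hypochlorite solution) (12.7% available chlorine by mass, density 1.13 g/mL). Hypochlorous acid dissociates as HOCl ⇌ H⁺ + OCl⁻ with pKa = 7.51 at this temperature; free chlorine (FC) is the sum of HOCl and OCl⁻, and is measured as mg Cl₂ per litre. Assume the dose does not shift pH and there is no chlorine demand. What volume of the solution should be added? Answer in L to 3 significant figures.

[OCl⁻]/[HOCl] = 10^(pH − pKa) = 10^(7.81 − 7.51) = 1.995; fraction as HOCl = 1/(1 + 1.995) = 0.3339.
Free chlorine required for 0.93 ppm HOCl: 0.93 / 0.3339 = 2.786 ppm.
FC to add: 2.786 − 0.2 = 2.586 mg/L as Cl₂.
Cl₂ equivalent: 2.586 mg/L × 429,000 L = 1109 g.
Product at 12.7% available Cl: 1109 / 0.127 = 8734 g.
Volume: 8734 g ÷ 1.13 g/mL = 7729 mL.

7.73 L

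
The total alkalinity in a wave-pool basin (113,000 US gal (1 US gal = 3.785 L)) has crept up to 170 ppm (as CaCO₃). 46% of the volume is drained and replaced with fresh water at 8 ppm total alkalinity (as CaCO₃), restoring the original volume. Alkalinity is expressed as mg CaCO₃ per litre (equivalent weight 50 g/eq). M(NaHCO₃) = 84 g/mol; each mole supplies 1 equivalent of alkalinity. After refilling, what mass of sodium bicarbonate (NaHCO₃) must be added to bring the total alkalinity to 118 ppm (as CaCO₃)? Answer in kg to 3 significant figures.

16.2 kg

Volume: 113,000 US gal × 3.785 L/gal = 427,705 L.
After draining 46% and refilling: 170 × 0.54 + 8 × 0.46 = 95.48 ppm.
Deficit to target: 118 − 95.48 = 22.52 mg/L.
As CaCO₃: 22.52 mg/L × 427,705 L = 9632 g; ÷ 50 g/eq ÷ 1 = 192.6 mol NaHCO₃.
Mass: 192.6 × 84 = 16,180 g.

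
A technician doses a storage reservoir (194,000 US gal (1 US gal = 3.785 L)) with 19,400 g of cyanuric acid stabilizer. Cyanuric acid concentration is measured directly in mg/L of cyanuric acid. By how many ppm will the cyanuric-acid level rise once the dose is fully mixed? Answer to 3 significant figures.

26.4 ppm

Volume: 194,000 US gal × 3.785 L/gal = 734,290 L.
Rise: 19,400 g / 734,290 L × 1000 = 26.42 mg/L.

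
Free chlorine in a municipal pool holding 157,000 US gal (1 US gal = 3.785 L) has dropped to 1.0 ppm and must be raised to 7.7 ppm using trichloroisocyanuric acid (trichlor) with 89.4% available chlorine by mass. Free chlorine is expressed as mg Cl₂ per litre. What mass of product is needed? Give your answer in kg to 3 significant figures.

Volume: 157,000 US gal × 3.785 L/gal = 594,245 L.
Chlorine deficit: 7.7 − 1.0 = 6.7 ppm = 6.7 mg/L as Cl₂.
Cl₂ equivalent needed: 6.7 mg/L × 594,245 L = 3,981,000 mg = 3981 g.
Product at 89.4% available chlorine: 3981 / 0.894 = 4454 g.

4.45 kg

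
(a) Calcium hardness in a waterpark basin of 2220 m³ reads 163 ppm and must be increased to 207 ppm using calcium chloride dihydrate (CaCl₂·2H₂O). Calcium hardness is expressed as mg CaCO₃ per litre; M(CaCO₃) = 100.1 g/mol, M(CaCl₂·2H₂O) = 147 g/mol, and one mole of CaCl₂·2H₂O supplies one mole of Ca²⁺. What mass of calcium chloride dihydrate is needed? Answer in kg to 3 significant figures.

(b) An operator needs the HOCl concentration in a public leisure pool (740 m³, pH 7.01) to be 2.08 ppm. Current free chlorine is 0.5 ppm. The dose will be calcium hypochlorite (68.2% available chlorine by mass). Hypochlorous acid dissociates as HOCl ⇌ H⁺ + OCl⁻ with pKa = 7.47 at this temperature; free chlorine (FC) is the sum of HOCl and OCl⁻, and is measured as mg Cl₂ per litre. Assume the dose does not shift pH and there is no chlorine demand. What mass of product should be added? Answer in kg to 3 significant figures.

(a) Volume: 2220 m³ = 2,220,000 L.
(a) Hardness to add: (207 − 163) = 44 mg/L as CaCO₃ × 2,220,000 L = 97,680 g as CaCO₃.
(a) Moles of Ca²⁺ (1 mol Ca²⁺ ≡ 1 mol CaCO₃): 97,680 / 100.1 g/mol = 975.8 mol.
(a) Mass of CaCl₂·2H₂O: 975.8 × 147 = 143,400 g.

(b) Volume: 740 m³ = 740,000 L.
(b) [OCl⁻]/[HOCl] = 10^(pH − pKa) = 10^(7.01 − 7.47) = 0.3467; fraction as HOCl = 1/(1 + 0.3467) = 0.7425.
(b) Free chlorine required for 2.08 ppm HOCl: 2.08 / 0.7425 = 2.801 ppm.
(b) FC to add: 2.801 − 0.5 = 2.301 mg/L as Cl₂.
(b) Cl₂ equivalent: 2.301 mg/L × 740,000 L = 1703 g.
(b) Product at 68.2% available Cl: 1703 / 0.682 = 2497 g.

(a) 143 kg; (b) 2.50 kg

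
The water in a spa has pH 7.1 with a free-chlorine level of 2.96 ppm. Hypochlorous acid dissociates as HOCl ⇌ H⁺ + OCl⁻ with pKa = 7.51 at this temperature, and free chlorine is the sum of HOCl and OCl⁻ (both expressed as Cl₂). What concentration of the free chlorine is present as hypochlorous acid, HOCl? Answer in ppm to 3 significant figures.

2.13 ppm

[OCl⁻]/[HOCl] = 10^(pH − pKa) = 10^(7.1 − 7.51) = 10^-0.41 = 0.389.
Fraction as HOCl = 1 / (1 + 0.389) = 0.7199.
HOCl = 0.7199 × 2.96 ppm = 2.131 ppm.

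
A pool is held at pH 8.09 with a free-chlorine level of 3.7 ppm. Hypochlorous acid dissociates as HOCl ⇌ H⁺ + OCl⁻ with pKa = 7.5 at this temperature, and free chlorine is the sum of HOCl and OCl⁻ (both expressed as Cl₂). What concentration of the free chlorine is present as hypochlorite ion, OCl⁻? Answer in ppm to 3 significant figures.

[OCl⁻]/[HOCl] = 10^(pH − pKa) = 10^(8.09 − 7.5) = 10^0.59 = 3.89.
Fraction as HOCl = 1 / (1 + 3.89) = 0.2045.
OCl⁻ = (1 − 0.2045) × 3.7 ppm = 2.943 ppm.

2.94 ppm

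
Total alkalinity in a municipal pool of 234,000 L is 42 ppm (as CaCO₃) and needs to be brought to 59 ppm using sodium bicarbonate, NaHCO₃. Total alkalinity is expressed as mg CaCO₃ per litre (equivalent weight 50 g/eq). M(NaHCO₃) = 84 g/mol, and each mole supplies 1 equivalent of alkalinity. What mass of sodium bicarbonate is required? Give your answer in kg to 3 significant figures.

6.68 kg

Alkalinity to add: (59 − 42) = 17 mg/L as CaCO₃ × 234,000 L = 3978 g as CaCO₃.
Equivalents: 3978 g ÷ 50 g/eq = 79.56 eq.
NaHCO₃ supplies 1 eq per mole → 79.56 mol.
Mass: 79.56 mol × 84 g/mol = 6683 g.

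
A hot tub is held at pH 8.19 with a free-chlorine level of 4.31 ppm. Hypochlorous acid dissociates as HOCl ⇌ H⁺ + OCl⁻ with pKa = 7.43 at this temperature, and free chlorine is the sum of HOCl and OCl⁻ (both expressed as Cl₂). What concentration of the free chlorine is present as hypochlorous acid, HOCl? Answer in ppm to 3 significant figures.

0.638 ppm

[OCl⁻]/[HOCl] = 10^(pH − pKa) = 10^(8.19 − 7.43) = 10^0.76 = 5.754.
Fraction as HOCl = 1 / (1 + 5.754) = 0.1481.
HOCl = 0.1481 × 4.31 ppm = 0.6381 ppm.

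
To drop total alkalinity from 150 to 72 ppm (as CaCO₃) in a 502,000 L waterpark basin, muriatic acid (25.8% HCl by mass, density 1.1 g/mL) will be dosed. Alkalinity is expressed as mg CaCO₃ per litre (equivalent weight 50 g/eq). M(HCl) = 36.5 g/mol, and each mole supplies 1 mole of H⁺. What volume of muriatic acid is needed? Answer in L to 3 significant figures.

Alkalinity to neutralize: (150 − 72) = 78 mg/L as CaCO₃ × 502,000 L = 39,160 g as CaCO₃.
Equivalents of H⁺ required: 39,160 ÷ 50 g/eq = 783.1 eq = 783.1 mol HCl.
Mass of HCl: 783.1 × 36.5 = 28,580 g.
Mass of 25.8% solution: 28,580 / 0.258 = 110,800 g.
Volume: 110,800 g ÷ 1.1 g/mL = 100,700 mL.

101 L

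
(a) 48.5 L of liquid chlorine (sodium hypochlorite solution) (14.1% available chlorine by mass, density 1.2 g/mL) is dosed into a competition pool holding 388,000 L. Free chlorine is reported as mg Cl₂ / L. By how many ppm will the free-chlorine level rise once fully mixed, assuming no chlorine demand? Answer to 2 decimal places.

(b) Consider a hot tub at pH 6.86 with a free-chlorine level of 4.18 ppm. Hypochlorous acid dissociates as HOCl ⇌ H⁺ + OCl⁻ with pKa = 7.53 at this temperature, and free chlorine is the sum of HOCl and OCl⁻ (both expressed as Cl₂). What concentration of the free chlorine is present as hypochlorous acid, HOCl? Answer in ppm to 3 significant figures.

(a) Mass of solution: 48.5 L × 1000 mL/L × 1.2 g/mL = 58,200 g.
(a) Available chlorine delivered: 58,200 g × 0.141 = 8206 g as Cl₂.
(a) Concentration rise: 8206 g / 388,000 L = 21.15 mg/L = 21.15 ppm.

(b) [OCl⁻]/[HOCl] = 10^(pH − pKa) = 10^(6.86 − 7.53) = 10^-0.67 = 0.2138.
(b) Fraction as HOCl = 1 / (1 + 0.2138) = 0.8239.
(b) HOCl = 0.8239 × 4.18 ppm = 3.444 ppm.

(a) 21.15 ppm; (b) 3.44 ppm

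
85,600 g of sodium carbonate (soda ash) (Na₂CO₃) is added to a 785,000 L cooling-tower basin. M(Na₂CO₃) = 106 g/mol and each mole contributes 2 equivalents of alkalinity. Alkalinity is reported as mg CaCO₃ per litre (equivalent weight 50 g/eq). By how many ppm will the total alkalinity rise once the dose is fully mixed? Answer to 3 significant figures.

103 ppm

Moles of Na₂CO₃: 85,600 g ÷ 106 g/mol = 807.5 mol → 1615 eq of alkalinity.
As CaCO₃: 1615 eq × 50 g/eq = 80,750 g.
Rise: 80,750 g / 785,000 L × 1000 = 102.9 mg/L.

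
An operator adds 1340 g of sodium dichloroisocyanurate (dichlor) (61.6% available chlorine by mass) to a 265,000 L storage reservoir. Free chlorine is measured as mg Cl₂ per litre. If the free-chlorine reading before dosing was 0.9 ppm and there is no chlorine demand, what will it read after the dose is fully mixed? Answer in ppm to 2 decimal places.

4.01 ppm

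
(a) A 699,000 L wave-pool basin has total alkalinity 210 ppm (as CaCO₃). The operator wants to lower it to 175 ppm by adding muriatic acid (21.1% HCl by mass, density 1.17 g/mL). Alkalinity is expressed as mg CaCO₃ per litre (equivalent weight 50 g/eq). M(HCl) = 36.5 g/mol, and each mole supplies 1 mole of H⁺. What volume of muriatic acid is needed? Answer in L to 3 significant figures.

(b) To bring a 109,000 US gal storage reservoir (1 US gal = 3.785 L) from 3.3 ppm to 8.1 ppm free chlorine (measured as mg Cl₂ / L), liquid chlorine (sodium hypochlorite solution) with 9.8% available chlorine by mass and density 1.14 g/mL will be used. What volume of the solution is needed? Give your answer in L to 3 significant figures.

(a) Alkalinity to neutralize: (210 − 175) = 35 mg/L as CaCO₃ × 699,000 L = 24,460 g as CaCO₃.
(a) Equivalents of H⁺ required: 24,460 ÷ 50 g/eq = 489.3 eq = 489.3 mol HCl.
(a) Mass of HCl: 489.3 × 36.5 = 17,860 g.
(a) Mass of 21.1% solution: 17,860 / 0.211 = 84,640 g.
(a) Volume: 84,640 g ÷ 1.17 g/mL = 72,340 mL.

(b) Volume: 109,000 US gal × 3.785 L/gal = 412,565 L.
(b) Chlorine deficit: 8.1 − 3.3 = 4.8 ppm = 4.8 mg/L as Cl₂.
(b) Cl₂ equivalent needed: 4.8 mg/L × 412,565 L = 1,980,000 mg = 1980 g.
(b) Product at 9.8% available chlorine: 1980 / 0.098 = 20,210 g.
(b) Volume at density 1.14 g/mL: 20,210 g ÷ 1.14 g/mL = 17,730 mL.

(a) 72.3 L; (b) 17.7 L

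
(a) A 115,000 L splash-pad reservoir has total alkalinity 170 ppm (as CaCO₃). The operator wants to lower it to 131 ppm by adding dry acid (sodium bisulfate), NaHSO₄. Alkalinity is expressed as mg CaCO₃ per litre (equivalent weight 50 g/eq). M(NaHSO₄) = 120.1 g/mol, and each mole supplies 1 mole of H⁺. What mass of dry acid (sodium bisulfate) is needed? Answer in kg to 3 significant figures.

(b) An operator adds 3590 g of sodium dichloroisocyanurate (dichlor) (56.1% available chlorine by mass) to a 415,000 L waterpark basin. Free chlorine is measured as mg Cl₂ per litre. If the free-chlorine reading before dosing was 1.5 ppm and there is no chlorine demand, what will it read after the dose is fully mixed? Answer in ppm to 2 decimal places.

(a) Alkalinity to neutralize: (170 − 131) = 39 mg/L as CaCO₃ × 115,000 L = 4485 g as CaCO₃.
(a) Equivalents of H⁺ required: 4485 ÷ 50 g/eq = 89.7 eq = 89.7 mol NaHSO₄.
(a) Mass of NaHSO₄: 89.7 × 120.1 = 10,770 g.

(b) Available chlorine delivered: 3590 g × 0.561 = 2014 g as Cl₂.
(b) Concentration rise: 2014 g / 415,000 L = 4.853 mg/L = 4.85 ppm.
(b) Final FC: 1.5 + 4.85 = 6.35 ppm.

(a) 10.8 kg; (b) 6.35 ppm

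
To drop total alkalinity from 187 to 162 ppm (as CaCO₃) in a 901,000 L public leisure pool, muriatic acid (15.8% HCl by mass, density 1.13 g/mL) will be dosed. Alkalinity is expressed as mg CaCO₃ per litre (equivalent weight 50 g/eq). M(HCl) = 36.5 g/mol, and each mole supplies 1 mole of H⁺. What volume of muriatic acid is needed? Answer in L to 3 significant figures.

Alkalinity to neutralize: (187 − 162) = 25 mg/L as CaCO₃ × 901,000 L = 22,520 g as CaCO₃.
Equivalents of H⁺ required: 22,520 ÷ 50 g/eq = 450.5 eq = 450.5 mol HCl.
Mass of HCl: 450.5 × 36.5 = 16,440 g.
Mass of 15.8% solution: 16,440 / 0.158 = 104,100 g.
Volume: 104,100 g ÷ 1.13 g/mL = 92,100 mL.

92.1 L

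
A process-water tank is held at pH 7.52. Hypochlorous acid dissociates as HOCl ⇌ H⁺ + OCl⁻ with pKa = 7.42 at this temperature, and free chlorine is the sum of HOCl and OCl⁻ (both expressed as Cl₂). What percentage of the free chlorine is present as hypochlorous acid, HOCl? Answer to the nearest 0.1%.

[OCl⁻]/[HOCl] = 10^(pH − pKa) = 10^(7.52 − 7.42) = 10^0.10 = 1.259.
Fraction as HOCl = 1 / (1 + 1.259) = 0.4427.

44.3%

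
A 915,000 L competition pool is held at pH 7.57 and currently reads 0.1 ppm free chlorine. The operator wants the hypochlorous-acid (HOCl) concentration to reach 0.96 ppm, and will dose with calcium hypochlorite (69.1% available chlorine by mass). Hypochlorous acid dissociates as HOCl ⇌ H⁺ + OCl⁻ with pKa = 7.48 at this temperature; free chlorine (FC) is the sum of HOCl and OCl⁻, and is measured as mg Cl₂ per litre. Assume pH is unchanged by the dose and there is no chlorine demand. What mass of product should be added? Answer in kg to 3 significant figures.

[OCl⁻]/[HOCl] = 10^(pH − pKa) = 10^(7.57 − 7.48) = 1.23; fraction as HOCl = 1/(1 + 1.23) = 0.4484.
Free chlorine required for 0.96 ppm HOCl: 0.96 / 0.4484 = 2.141 ppm.
FC to add: 2.141 − 0.1 = 2.041 mg/L as Cl₂.
Cl₂ equivalent: 2.041 mg/L × 915,000 L = 1868 g.
Product at 69.1% available Cl: 1868 / 0.691 = 2703 g.

2.70 kg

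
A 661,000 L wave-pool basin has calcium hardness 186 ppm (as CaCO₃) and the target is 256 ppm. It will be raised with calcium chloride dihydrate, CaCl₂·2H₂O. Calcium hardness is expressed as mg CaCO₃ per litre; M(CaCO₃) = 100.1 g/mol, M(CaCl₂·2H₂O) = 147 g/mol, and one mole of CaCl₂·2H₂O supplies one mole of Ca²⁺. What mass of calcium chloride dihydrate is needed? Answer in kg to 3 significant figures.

Hardness to add: (256 − 186) = 70 mg/L as CaCO₃ × 661,000 L = 46,270 g as CaCO₃.
Moles of Ca²⁺ (1 mol Ca²⁺ ≡ 1 mol CaCO₃): 46,270 / 100.1 g/mol = 462.2 mol.
Mass of CaCl₂·2H₂O: 462.2 × 147 = 67,950 g.

67.9 kg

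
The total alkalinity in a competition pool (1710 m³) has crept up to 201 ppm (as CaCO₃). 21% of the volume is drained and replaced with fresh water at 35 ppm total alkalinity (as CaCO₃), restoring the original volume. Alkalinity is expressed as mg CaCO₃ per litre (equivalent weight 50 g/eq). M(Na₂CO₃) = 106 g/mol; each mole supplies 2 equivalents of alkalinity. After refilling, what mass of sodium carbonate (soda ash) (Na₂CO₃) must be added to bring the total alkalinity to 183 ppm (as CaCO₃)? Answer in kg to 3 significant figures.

30.6 kg

Volume: 1710 m³ = 1,710,000 L.
After draining 21% and refilling: 201 × 0.79 + 35 × 0.21 = 166.14 ppm.
Deficit to target: 183 − 166.14 = 16.86 mg/L.
As CaCO₃: 16.86 mg/L × 1,710,000 L = 28,830 g; ÷ 50 g/eq ÷ 2 = 288.3 mol Na₂CO₃.
Mass: 288.3 × 106 = 30,560 g.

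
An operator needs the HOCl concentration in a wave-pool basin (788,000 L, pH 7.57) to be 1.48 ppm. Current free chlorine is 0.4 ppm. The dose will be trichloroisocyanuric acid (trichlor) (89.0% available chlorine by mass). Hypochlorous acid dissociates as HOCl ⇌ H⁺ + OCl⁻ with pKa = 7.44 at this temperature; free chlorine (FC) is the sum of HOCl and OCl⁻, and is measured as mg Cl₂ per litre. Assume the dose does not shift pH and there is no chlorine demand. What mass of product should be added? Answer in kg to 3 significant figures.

2.72 kg

[OCl⁻]/[HOCl] = 10^(pH − pKa) = 10^(7.57 − 7.44) = 1.349; fraction as HOCl = 1/(1 + 1.349) = 0.4257.
Free chlorine required for 1.48 ppm HOCl: 1.48 / 0.4257 = 3.476 ppm.
FC to add: 3.476 − 0.4 = 3.076 mg/L as Cl₂.
Cl₂ equivalent: 3.076 mg/L × 788,000 L = 2424 g.
Product at 89.0% available Cl: 2424 / 0.89 = 2724 g.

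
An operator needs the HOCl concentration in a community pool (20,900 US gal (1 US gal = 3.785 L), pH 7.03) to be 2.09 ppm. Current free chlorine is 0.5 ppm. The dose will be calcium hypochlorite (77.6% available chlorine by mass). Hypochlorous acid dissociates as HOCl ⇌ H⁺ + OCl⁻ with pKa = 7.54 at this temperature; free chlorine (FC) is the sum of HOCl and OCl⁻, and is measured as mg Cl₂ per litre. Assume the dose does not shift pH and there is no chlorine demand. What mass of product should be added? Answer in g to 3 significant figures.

Volume: 20,900 US gal × 3.785 L/gal = 79,106 L.
[OCl⁻]/[HOCl] = 10^(pH − pKa) = 10^(7.03 − 7.54) = 0.309; fraction as HOCl = 1/(1 + 0.309) = 0.7639.
Free chlorine required for 2.09 ppm HOCl: 2.09 / 0.7639 = 2.736 ppm.
FC to add: 2.736 − 0.5 = 2.236 mg/L as Cl₂.
Cl₂ equivalent: 2.236 mg/L × 79,106 L = 176.9 g.
Product at 77.6% available Cl: 176.9 / 0.776 = 227.9 g.

228 g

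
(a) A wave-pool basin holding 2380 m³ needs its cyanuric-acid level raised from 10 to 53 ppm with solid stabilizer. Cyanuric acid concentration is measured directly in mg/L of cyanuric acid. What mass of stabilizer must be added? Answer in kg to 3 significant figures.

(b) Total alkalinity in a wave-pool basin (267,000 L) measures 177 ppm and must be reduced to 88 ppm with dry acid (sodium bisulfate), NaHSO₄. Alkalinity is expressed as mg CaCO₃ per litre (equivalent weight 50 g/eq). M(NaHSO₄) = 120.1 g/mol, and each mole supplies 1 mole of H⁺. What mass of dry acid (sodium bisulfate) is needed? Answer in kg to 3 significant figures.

(a) Volume: 2380 m³ = 2,380,000 L.
(a) CYA to add: (53 − 10) = 43 mg/L × 2,380,000 L = 102,300 g cyanuric acid.

(b) Alkalinity to neutralize: (177 − 88) = 89 mg/L as CaCO₃ × 267,000 L = 23,760 g as CaCO₃.
(b) Equivalents of H⁺ required: 23,760 ÷ 50 g/eq = 475.3 eq = 475.3 mol NaHSO₄.
(b) Mass of NaHSO₄: 475.3 × 120.1 = 57,080 g.

(a) 102 kg; (b) 57.1 kg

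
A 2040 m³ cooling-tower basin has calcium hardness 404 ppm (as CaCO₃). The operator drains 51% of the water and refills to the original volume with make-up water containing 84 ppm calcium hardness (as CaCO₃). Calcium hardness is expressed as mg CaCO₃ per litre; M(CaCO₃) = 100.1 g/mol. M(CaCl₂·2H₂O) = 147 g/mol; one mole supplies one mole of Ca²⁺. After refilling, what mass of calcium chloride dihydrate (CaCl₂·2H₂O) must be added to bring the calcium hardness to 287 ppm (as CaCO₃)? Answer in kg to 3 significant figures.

138 kg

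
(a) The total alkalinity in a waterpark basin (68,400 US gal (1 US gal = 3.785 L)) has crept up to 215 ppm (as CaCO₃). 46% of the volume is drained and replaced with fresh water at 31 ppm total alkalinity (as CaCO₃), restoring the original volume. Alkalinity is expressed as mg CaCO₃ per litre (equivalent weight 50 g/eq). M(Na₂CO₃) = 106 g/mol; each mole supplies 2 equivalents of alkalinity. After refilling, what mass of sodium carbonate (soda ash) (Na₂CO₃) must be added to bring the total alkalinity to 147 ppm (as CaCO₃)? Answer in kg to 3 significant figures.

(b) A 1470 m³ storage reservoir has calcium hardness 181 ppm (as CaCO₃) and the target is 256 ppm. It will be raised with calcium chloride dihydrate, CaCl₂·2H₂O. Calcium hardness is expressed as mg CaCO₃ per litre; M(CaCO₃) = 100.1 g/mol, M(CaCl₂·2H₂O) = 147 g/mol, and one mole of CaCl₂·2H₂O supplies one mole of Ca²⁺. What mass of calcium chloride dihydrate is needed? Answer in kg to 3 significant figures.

(a) Volume: 68,400 US gal × 3.785 L/gal = 258,894 L.
(a) After draining 46% and refilling: 215 × 0.54 + 31 × 0.46 = 130.36 ppm.
(a) Deficit to target: 147 − 130.36 = 16.64 mg/L.
(a) As CaCO₃: 16.64 mg/L × 258,894 L = 4308 g; ÷ 50 g/eq ÷ 2 = 43.08 mol Na₂CO₃.
(a) Mass: 43.08 × 106 = 4566 g.

(b) Volume: 1470 m³ = 1,470,000 L.
(b) Hardness to add: (256 − 181) = 75 mg/L as CaCO₃ × 1,470,000 L = 110,200 g as CaCO₃.
(b) Moles of Ca²⁺ (1 mol Ca²⁺ ≡ 1 mol CaCO₃): 110,200 / 100.1 g/mol = 1101 mol.
(b) Mass of CaCl₂·2H₂O: 1101 × 147 = 161,900 g.

(a) 4.57 kg; (b) 162 kg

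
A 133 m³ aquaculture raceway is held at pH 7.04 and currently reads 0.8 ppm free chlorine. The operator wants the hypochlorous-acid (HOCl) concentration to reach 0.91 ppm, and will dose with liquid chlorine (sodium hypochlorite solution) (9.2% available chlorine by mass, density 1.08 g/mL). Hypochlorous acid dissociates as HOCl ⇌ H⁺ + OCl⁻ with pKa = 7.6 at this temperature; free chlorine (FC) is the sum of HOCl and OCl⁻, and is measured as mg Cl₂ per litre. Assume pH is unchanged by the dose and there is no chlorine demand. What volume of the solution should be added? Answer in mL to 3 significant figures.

483 mL

Volume: 133 m³ = 133,000 L.
[OCl⁻]/[HOCl] = 10^(pH − pKa) = 10^(7.04 − 7.6) = 0.2754; fraction as HOCl = 1/(1 + 0.2754) = 0.7841.
Free chlorine required for 0.91 ppm HOCl: 0.91 / 0.7841 = 1.161 ppm.
FC to add: 1.161 − 0.8 = 0.3606 mg/L as Cl₂.
Cl₂ equivalent: 0.3606 mg/L × 133,000 L = 47.96 g.
Product at 9.2% available Cl: 47.96 / 0.092 = 521.4 g.
Volume: 521.4 g ÷ 1.08 g/mL = 482.7 mL.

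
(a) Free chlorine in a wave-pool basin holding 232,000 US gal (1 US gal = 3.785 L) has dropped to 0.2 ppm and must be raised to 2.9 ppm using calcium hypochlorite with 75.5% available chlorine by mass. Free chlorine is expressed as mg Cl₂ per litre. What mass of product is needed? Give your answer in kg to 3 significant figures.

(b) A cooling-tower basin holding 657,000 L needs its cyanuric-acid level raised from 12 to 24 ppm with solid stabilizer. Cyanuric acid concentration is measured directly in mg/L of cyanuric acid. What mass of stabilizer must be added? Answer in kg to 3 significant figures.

(a) 3.14 kg; (b) 7.88 kg

(a) Volume: 232,000 US gal × 3.785 L/gal = 878,120 L.
(a) Chlorine deficit: 2.9 − 0.2 = 2.7 ppm = 2.7 mg/L as Cl₂.
(a) Cl₂ equivalent needed: 2.7 mg/L × 878,120 L = 2,371,000 mg = 2371 g.
(a) Product at 75.5% available chlorine: 2371 / 0.755 = 3140 g.

(b) CYA to add: (24 − 12) = 12 mg/L × 657,000 L = 7884 g cyanuric acid.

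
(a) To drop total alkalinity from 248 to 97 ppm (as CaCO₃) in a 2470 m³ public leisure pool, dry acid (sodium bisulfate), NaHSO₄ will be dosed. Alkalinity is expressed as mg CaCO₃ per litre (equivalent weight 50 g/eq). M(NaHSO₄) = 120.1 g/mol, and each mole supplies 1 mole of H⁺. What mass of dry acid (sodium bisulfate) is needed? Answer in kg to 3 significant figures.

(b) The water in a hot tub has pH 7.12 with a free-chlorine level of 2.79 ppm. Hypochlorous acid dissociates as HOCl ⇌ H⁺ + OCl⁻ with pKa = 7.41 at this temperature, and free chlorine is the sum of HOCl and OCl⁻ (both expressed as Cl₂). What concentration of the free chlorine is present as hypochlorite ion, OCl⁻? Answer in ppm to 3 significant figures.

(a) 896 kg; (b) 0.946 ppm

(a) Volume: 2470 m³ = 2,470,000 L.
(a) Alkalinity to neutralize: (248 − 97) = 151 mg/L as CaCO₃ × 2,470,000 L = 373,000 g as CaCO₃.
(a) Equivalents of H⁺ required: 373,000 ÷ 50 g/eq = 7459 eq = 7459 mol NaHSO₄.
(a) Mass of NaHSO₄: 7459 × 120.1 = 895,900 g.

(b) [OCl⁻]/[HOCl] = 10^(pH − pKa) = 10^(7.12 − 7.41) = 10^-0.29 = 0.5129.
(b) Fraction as HOCl = 1 / (1 + 0.5129) = 0.661.
(b) OCl⁻ = (1 − 0.661) × 2.79 ppm = 0.9458 ppm.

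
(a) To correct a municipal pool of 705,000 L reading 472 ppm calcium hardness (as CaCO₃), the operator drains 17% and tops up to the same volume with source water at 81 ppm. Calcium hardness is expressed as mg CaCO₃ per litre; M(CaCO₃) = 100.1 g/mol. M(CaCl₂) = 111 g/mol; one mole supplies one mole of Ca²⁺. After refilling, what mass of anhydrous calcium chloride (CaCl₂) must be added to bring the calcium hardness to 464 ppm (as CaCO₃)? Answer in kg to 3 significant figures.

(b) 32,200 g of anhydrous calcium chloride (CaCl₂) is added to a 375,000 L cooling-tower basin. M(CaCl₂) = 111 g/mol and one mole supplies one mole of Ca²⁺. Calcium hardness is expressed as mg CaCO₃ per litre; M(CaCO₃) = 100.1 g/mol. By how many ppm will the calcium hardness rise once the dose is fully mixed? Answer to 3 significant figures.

(a) After draining 17% and refilling: 472 × 0.83 + 81 × 0.17 = 405.53 ppm.
(a) Deficit to target: 464 − 405.53 = 58.47 mg/L.
(a) As CaCO₃: 58.47 mg/L × 705,000 L = 41,220 g; ÷ 100.1 = 411.8 mol Ca²⁺.
(a) Mass: 411.8 × 111 = 45,710 g.

(b) Moles of Ca²⁺: 32,200 g ÷ 111 g/mol = 290.1 mol.
(b) As CaCO₃: 290.1 mol × 100.1 g/mol = 29,040 g.
(b) Rise: 29,040 g / 375,000 L × 1000 = 77.43 mg/L.

(a) 45.7 kg; (b) 77.4 ppm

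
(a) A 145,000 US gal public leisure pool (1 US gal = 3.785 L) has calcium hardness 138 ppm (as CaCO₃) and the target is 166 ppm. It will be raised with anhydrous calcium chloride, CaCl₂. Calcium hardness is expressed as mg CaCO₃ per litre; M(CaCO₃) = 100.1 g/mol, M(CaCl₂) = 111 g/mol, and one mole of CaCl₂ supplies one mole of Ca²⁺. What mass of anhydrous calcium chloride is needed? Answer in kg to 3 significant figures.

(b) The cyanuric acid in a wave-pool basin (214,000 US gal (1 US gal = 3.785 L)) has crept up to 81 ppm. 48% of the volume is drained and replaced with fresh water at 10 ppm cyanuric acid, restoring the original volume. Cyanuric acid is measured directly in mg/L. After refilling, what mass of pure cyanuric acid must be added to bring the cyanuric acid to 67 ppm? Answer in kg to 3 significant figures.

(a) Volume: 145,000 US gal × 3.785 L/gal = 548,825 L.
(a) Hardness to add: (166 − 138) = 28 mg/L as CaCO₃ × 548,825 L = 15,370 g as CaCO₃.
(a) Moles of Ca²⁺ (1 mol Ca²⁺ ≡ 1 mol CaCO₃): 15,370 / 100.1 g/mol = 153.5 mol.
(a) Mass of CaCl₂: 153.5 × 111 = 17,040 g.

(b) Volume: 214,000 US gal × 3.785 L/gal = 809,990 L.
(b) After draining 48% and refilling: 81 × 0.52 + 10 × 0.48 = 46.92 ppm.
(b) Deficit to target: 67 − 46.92 = 20.08 mg/L.
(b) Mass: 20.08 mg/L × 809,990 L = 16,260 g cyanuric acid.

(a) 17.0 kg; (b) 16.3 kg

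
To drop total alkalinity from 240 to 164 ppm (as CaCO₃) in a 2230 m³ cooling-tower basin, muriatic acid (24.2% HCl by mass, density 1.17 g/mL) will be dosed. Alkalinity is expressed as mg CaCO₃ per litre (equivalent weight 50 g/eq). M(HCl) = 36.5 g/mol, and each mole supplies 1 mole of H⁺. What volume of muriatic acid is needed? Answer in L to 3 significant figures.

437 L

Volume: 2230 m³ = 2,230,000 L.
Alkalinity to neutralize: (240 − 164) = 76 mg/L as CaCO₃ × 2,230,000 L = 169,500 g as CaCO₃.
Equivalents of H⁺ required: 169,500 ÷ 50 g/eq = 3390 eq = 3390 mol HCl.
Mass of HCl: 3390 × 36.5 = 123,700 g.
Mass of 24.2% solution: 123,700 / 0.242 = 511,200 g.
Volume: 511,200 g ÷ 1.17 g/mL = 437,000 mL.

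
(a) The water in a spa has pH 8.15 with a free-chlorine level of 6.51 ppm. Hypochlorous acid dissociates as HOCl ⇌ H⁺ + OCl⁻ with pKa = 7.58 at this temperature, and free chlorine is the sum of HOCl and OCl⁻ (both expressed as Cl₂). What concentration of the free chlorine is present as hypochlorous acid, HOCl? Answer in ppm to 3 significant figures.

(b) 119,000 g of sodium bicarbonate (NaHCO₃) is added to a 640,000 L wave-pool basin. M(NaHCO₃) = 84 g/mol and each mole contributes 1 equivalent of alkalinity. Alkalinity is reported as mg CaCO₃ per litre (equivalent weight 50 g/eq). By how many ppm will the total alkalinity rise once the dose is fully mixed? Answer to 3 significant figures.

(a) [OCl⁻]/[HOCl] = 10^(pH − pKa) = 10^(8.15 − 7.58) = 10^0.57 = 3.715.
(a) Fraction as HOCl = 1 / (1 + 3.715) = 0.2121.
(a) HOCl = 0.2121 × 6.51 ppm = 1.381 ppm.

(b) Moles of NaHCO₃: 119,000 g ÷ 84 g/mol = 1417 mol → 1417 eq of alkalinity.
(b) As CaCO₃: 1417 eq × 50 g/eq = 70,830 g.
(b) Rise: 70,830 g / 640,000 L × 1000 = 110.7 mg/L.

(a) 1.38 ppm; (b) 111 ppm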